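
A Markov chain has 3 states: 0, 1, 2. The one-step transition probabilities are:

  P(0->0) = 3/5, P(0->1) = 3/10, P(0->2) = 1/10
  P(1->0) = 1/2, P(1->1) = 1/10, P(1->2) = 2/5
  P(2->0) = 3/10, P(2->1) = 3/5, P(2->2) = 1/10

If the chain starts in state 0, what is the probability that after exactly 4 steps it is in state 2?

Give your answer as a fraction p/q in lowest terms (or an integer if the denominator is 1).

Answer: 1909/10000

Derivation:
Computing P^4 by repeated multiplication:
P^1 =
  0: [3/5, 3/10, 1/10]
  1: [1/2, 1/10, 2/5]
  2: [3/10, 3/5, 1/10]
P^2 =
  0: [27/50, 27/100, 19/100]
  1: [47/100, 2/5, 13/100]
  2: [51/100, 21/100, 7/25]
P^3 =
  0: [129/250, 303/1000, 181/1000]
  1: [521/1000, 259/1000, 11/50]
  2: [99/200, 171/500, 163/1000]
P^4 =
  0: [2577/5000, 2937/10000, 1909/10000]
  1: [5081/10000, 1571/5000, 1777/10000]
  2: [5169/10000, 561/2000, 1013/5000]

(P^4)[0 -> 2] = 1909/10000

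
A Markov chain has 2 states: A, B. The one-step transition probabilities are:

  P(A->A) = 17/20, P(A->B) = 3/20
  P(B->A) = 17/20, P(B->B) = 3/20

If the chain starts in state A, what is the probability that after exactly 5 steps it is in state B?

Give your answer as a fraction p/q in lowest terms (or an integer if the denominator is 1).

Answer: 3/20

Derivation:
Computing P^5 by repeated multiplication:
P^1 =
  A: [17/20, 3/20]
  B: [17/20, 3/20]
P^2 =
  A: [17/20, 3/20]
  B: [17/20, 3/20]
P^3 =
  A: [17/20, 3/20]
  B: [17/20, 3/20]
P^4 =
  A: [17/20, 3/20]
  B: [17/20, 3/20]
P^5 =
  A: [17/20, 3/20]
  B: [17/20, 3/20]

(P^5)[A -> B] = 3/20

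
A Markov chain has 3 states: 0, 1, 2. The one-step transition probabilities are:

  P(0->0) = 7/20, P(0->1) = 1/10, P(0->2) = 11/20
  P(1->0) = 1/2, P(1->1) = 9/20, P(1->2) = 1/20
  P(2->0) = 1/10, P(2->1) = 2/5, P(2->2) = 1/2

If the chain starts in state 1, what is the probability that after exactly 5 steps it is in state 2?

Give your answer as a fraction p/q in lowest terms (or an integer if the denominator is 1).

Answer: 1184101/3200000

Derivation:
Computing P^5 by repeated multiplication:
P^1 =
  0: [7/20, 1/10, 11/20]
  1: [1/2, 9/20, 1/20]
  2: [1/10, 2/5, 1/2]
P^2 =
  0: [91/400, 3/10, 189/400]
  1: [81/200, 109/400, 129/400]
  2: [57/200, 39/100, 13/40]
P^3 =
  0: [443/1600, 1387/4000, 3011/8000]
  1: [1241/4000, 2337/8000, 3181/8000]
  2: [1309/4000, 167/500, 271/800]
P^4 =
  0: [49267/160000, 13371/40000, 57249/160000]
  1: [23553/80000, 10289/32000, 61449/160000]
  2: [25233/80000, 12741/40000, 5857/16000]
P^5 =
  0: [994207/3200000, 518941/1600000, 1167911/3200000]
  1: [96709/320000, 1048809/3200000, 1184101/3200000]
  2: [490021/1600000, 128521/400000, 119179/320000]

(P^5)[1 -> 2] = 1184101/3200000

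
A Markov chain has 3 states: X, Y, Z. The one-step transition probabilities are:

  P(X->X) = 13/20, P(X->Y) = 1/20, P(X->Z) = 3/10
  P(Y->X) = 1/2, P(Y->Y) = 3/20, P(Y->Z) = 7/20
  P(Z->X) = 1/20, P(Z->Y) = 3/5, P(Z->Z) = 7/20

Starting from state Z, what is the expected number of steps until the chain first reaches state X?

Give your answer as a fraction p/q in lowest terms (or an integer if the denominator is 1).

Let h_i = expected steps to first reach X from state i.
Boundary: h_X = 0.
First-step equations for the other states:
  h_Y = 1 + 1/2*h_X + 3/20*h_Y + 7/20*h_Z
  h_Z = 1 + 1/20*h_X + 3/5*h_Y + 7/20*h_Z

Substituting h_X = 0 and rearranging gives the linear system (I - Q) h = 1:
  [17/20, -7/20] . (h_Y, h_Z) = 1
  [-3/5, 13/20] . (h_Y, h_Z) = 1

Solving yields:
  h_Y = 400/137
  h_Z = 580/137

Starting state is Z, so the expected hitting time is h_Z = 580/137.

Answer: 580/137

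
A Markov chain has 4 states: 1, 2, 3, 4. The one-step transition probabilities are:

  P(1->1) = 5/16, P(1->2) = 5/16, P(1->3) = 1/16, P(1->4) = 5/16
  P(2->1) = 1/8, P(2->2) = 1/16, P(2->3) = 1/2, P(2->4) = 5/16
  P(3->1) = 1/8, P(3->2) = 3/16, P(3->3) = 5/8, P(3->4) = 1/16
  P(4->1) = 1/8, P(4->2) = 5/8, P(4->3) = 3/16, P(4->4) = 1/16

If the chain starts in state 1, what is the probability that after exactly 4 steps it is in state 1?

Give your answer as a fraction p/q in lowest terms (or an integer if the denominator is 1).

Answer: 10151/65536

Derivation:
Computing P^4 by repeated multiplication:
P^1 =
  1: [5/16, 5/16, 1/16, 5/16]
  2: [1/8, 1/16, 1/2, 5/16]
  3: [1/8, 3/16, 5/8, 1/16]
  4: [1/8, 5/8, 3/16, 1/16]
P^2 =
  1: [47/256, 83/256, 35/128, 7/32]
  2: [19/128, 85/256, 105/256, 7/64]
  3: [19/128, 53/256, 129/256, 9/64]
  4: [19/128, 39/256, 115/256, 1/4]
P^3 =
  1: [653/4096, 17/64, 1579/4096, 97/512]
  2: [313/2048, 435/2048, 463/1024, 187/1024]
  3: [313/2048, 495/2048, 465/1024, 155/1024]
  4: [313/2048, 607/2048, 423/1024, 141/1024]
P^4 =
  1: [10151/65536, 8425/32768, 27475/65536, 2765/16384]
  2: [5035/32768, 4259/16384, 14175/32768, 315/2048]
  3: [5035/32768, 3975/16384, 14503/32768, 165/1024]
  4: [5035/32768, 3765/16384, 14475/32768, 179/1024]

(P^4)[1 -> 1] = 10151/65536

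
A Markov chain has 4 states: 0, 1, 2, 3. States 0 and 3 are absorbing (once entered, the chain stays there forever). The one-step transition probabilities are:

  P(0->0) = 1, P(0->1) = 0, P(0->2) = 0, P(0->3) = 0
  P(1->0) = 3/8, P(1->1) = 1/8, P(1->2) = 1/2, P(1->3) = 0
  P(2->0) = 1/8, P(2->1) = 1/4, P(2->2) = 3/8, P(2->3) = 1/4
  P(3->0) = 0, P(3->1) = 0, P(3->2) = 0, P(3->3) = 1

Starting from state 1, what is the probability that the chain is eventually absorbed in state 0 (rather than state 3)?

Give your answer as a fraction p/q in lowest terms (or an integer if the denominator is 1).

Answer: 19/27

Derivation:
Let a_i = P(absorbed in 0 | start in state i).
Boundary conditions: a_0 = 1, a_3 = 0.
For each transient state i, a_i = sum_j P(i->j) * a_j:
  a_1 = 3/8*a_0 + 1/8*a_1 + 1/2*a_2 + 0*a_3
  a_2 = 1/8*a_0 + 1/4*a_1 + 3/8*a_2 + 1/4*a_3

Substituting a_0 = 1 and a_3 = 0, rearrange to (I - Q) a = r where r[i] = P(i -> 0):
  [7/8, -1/2] . (a_1, a_2) = 3/8
  [-1/4, 5/8] . (a_1, a_2) = 1/8

Solving yields:
  a_1 = 19/27
  a_2 = 13/27

Starting state is 1, so the absorption probability is a_1 = 19/27.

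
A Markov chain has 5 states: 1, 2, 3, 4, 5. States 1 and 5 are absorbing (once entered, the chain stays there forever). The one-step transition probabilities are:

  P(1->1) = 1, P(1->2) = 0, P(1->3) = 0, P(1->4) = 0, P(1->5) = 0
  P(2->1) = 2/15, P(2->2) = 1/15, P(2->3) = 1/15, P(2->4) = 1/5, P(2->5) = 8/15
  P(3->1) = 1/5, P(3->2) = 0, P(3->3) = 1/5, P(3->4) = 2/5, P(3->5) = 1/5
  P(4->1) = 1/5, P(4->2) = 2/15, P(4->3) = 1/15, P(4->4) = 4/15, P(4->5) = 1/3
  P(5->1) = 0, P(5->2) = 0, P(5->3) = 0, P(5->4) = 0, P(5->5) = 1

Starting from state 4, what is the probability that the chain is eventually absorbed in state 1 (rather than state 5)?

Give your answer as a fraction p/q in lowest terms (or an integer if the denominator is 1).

Let a_i = P(absorbed in 1 | start in state i).
Boundary conditions: a_1 = 1, a_5 = 0.
For each transient state i, a_i = sum_j P(i->j) * a_j:
  a_2 = 2/15*a_1 + 1/15*a_2 + 1/15*a_3 + 1/5*a_4 + 8/15*a_5
  a_3 = 1/5*a_1 + 0*a_2 + 1/5*a_3 + 2/5*a_4 + 1/5*a_5
  a_4 = 1/5*a_1 + 2/15*a_2 + 1/15*a_3 + 4/15*a_4 + 1/3*a_5

Substituting a_1 = 1 and a_5 = 0, rearrange to (I - Q) a = r where r[i] = P(i -> 1):
  [14/15, -1/15, -1/5] . (a_2, a_3, a_4) = 2/15
  [0, 4/5, -2/5] . (a_2, a_3, a_4) = 1/5
  [-2/15, -1/15, 11/15] . (a_2, a_3, a_4) = 1/5

Solving yields:
  a_2 = 1/4
  a_3 = 3/7
  a_4 = 5/14

Starting state is 4, so the absorption probability is a_4 = 5/14.

Answer: 5/14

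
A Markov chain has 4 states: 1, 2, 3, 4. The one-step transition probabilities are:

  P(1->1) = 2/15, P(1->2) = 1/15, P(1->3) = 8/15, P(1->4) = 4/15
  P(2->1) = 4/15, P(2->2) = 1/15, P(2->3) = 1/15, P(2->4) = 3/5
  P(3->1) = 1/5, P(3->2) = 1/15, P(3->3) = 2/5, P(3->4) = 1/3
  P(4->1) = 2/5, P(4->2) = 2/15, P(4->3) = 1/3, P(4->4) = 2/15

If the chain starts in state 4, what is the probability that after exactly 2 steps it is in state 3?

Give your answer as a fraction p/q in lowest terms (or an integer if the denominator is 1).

Computing P^2 by repeated multiplication:
P^1 =
  1: [2/15, 1/15, 8/15, 4/15]
  2: [4/15, 1/15, 1/15, 3/5]
  3: [1/5, 1/15, 2/5, 1/3]
  4: [2/5, 2/15, 1/3, 2/15]
P^2 =
  1: [56/225, 19/225, 17/45, 13/45]
  2: [23/75, 8/75, 28/75, 16/75]
  3: [58/225, 4/45, 86/225, 61/225]
  4: [47/225, 17/225, 2/5, 71/225]

(P^2)[4 -> 3] = 2/5

Answer: 2/5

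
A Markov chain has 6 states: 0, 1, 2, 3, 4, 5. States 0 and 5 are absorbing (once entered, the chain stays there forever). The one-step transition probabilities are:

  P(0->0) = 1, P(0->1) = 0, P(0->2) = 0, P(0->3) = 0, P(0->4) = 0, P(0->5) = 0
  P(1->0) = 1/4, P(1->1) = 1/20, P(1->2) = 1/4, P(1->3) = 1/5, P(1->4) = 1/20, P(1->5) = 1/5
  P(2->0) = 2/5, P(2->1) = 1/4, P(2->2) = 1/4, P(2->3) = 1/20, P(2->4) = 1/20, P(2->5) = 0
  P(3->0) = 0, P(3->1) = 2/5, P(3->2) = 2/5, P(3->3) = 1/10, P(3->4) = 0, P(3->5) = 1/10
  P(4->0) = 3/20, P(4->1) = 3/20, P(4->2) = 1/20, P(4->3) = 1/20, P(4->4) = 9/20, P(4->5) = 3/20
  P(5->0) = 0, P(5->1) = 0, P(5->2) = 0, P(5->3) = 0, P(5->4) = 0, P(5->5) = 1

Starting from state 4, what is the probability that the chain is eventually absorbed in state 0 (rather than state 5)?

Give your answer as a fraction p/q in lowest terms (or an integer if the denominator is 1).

Answer: 5927/10104

Derivation:
Let a_i = P(absorbed in 0 | start in state i).
Boundary conditions: a_0 = 1, a_5 = 0.
For each transient state i, a_i = sum_j P(i->j) * a_j:
  a_1 = 1/4*a_0 + 1/20*a_1 + 1/4*a_2 + 1/5*a_3 + 1/20*a_4 + 1/5*a_5
  a_2 = 2/5*a_0 + 1/4*a_1 + 1/4*a_2 + 1/20*a_3 + 1/20*a_4 + 0*a_5
  a_3 = 0*a_0 + 2/5*a_1 + 2/5*a_2 + 1/10*a_3 + 0*a_4 + 1/10*a_5
  a_4 = 3/20*a_0 + 3/20*a_1 + 1/20*a_2 + 1/20*a_3 + 9/20*a_4 + 3/20*a_5

Substituting a_0 = 1 and a_5 = 0, rearrange to (I - Q) a = r where r[i] = P(i -> 0):
  [19/20, -1/4, -1/5, -1/20] . (a_1, a_2, a_3, a_4) = 1/4
  [-1/4, 3/4, -1/20, -1/20] . (a_1, a_2, a_3, a_4) = 2/5
  [-2/5, -2/5, 9/10, 0] . (a_1, a_2, a_3, a_4) = 0
  [-3/20, -1/20, -1/20, 11/20] . (a_1, a_2, a_3, a_4) = 3/20

Solving yields:
  a_1 = 1099/1684
  a_2 = 2809/3368
  a_3 = 1669/2526
  a_4 = 5927/10104

Starting state is 4, so the absorption probability is a_4 = 5927/10104.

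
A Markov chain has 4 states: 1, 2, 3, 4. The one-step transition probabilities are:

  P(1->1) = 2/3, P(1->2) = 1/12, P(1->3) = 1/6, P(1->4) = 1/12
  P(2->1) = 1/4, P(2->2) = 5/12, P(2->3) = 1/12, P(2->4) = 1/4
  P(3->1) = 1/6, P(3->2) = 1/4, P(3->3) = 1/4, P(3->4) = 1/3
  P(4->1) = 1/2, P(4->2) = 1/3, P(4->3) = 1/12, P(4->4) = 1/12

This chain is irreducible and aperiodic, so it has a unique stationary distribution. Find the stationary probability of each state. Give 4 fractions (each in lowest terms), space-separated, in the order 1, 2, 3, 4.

Answer: 499/1051 232/1051 155/1051 165/1051

Derivation:
The stationary distribution satisfies pi = pi * P, i.e.:
  pi_1 = 2/3*pi_1 + 1/4*pi_2 + 1/6*pi_3 + 1/2*pi_4
  pi_2 = 1/12*pi_1 + 5/12*pi_2 + 1/4*pi_3 + 1/3*pi_4
  pi_3 = 1/6*pi_1 + 1/12*pi_2 + 1/4*pi_3 + 1/12*pi_4
  pi_4 = 1/12*pi_1 + 1/4*pi_2 + 1/3*pi_3 + 1/12*pi_4
with normalization: pi_1 + pi_2 + pi_3 + pi_4 = 1.

Using the first 3 balance equations plus normalization, the linear system A*pi = b is:
  [-1/3, 1/4, 1/6, 1/2] . pi = 0
  [1/12, -7/12, 1/4, 1/3] . pi = 0
  [1/6, 1/12, -3/4, 1/12] . pi = 0
  [1, 1, 1, 1] . pi = 1

Solving yields:
  pi_1 = 499/1051
  pi_2 = 232/1051
  pi_3 = 155/1051
  pi_4 = 165/1051

Verification (pi * P):
  499/1051*2/3 + 232/1051*1/4 + 155/1051*1/6 + 165/1051*1/2 = 499/1051 = pi_1  (ok)
  499/1051*1/12 + 232/1051*5/12 + 155/1051*1/4 + 165/1051*1/3 = 232/1051 = pi_2  (ok)
  499/1051*1/6 + 232/1051*1/12 + 155/1051*1/4 + 165/1051*1/12 = 155/1051 = pi_3  (ok)
  499/1051*1/12 + 232/1051*1/4 + 155/1051*1/3 + 165/1051*1/12 = 165/1051 = pi_4  (ok)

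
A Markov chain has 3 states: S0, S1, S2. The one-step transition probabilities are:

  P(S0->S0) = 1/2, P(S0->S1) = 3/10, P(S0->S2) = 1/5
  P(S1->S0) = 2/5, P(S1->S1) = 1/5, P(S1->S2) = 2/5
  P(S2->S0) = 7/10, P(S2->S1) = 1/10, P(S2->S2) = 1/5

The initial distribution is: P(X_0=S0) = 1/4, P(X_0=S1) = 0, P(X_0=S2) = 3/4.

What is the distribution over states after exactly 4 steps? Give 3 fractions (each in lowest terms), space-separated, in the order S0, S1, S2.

Propagating the distribution step by step (d_{t+1} = d_t * P):
d_0 = (S0=1/4, S1=0, S2=3/4)
  d_1[S0] = 1/4*1/2 + 0*2/5 + 3/4*7/10 = 13/20
  d_1[S1] = 1/4*3/10 + 0*1/5 + 3/4*1/10 = 3/20
  d_1[S2] = 1/4*1/5 + 0*2/5 + 3/4*1/5 = 1/5
d_1 = (S0=13/20, S1=3/20, S2=1/5)
  d_2[S0] = 13/20*1/2 + 3/20*2/5 + 1/5*7/10 = 21/40
  d_2[S1] = 13/20*3/10 + 3/20*1/5 + 1/5*1/10 = 49/200
  d_2[S2] = 13/20*1/5 + 3/20*2/5 + 1/5*1/5 = 23/100
d_2 = (S0=21/40, S1=49/200, S2=23/100)
  d_3[S0] = 21/40*1/2 + 49/200*2/5 + 23/100*7/10 = 1043/2000
  d_3[S1] = 21/40*3/10 + 49/200*1/5 + 23/100*1/10 = 459/2000
  d_3[S2] = 21/40*1/5 + 49/200*2/5 + 23/100*1/5 = 249/1000
d_3 = (S0=1043/2000, S1=459/2000, S2=249/1000)
  d_4[S0] = 1043/2000*1/2 + 459/2000*2/5 + 249/1000*7/10 = 10537/20000
  d_4[S1] = 1043/2000*3/10 + 459/2000*1/5 + 249/1000*1/10 = 909/4000
  d_4[S2] = 1043/2000*1/5 + 459/2000*2/5 + 249/1000*1/5 = 2459/10000
d_4 = (S0=10537/20000, S1=909/4000, S2=2459/10000)

Answer: 10537/20000 909/4000 2459/10000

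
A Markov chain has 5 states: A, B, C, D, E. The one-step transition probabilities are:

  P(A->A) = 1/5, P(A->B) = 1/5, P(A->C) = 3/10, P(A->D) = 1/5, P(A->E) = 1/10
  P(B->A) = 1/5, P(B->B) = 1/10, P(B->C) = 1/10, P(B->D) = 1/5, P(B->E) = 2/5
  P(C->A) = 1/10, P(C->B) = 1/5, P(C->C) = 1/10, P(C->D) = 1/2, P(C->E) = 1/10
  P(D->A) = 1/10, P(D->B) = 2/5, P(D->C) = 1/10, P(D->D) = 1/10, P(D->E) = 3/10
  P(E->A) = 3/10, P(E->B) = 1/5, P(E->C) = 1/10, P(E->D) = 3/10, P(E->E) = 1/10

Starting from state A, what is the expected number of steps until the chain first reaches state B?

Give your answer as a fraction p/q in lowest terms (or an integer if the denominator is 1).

Let h_i = expected steps to first reach B from state i.
Boundary: h_B = 0.
First-step equations for the other states:
  h_A = 1 + 1/5*h_A + 1/5*h_B + 3/10*h_C + 1/5*h_D + 1/10*h_E
  h_C = 1 + 1/10*h_A + 1/5*h_B + 1/10*h_C + 1/2*h_D + 1/10*h_E
  h_D = 1 + 1/10*h_A + 2/5*h_B + 1/10*h_C + 1/10*h_D + 3/10*h_E
  h_E = 1 + 3/10*h_A + 1/5*h_B + 1/10*h_C + 3/10*h_D + 1/10*h_E

Substituting h_B = 0 and rearranging gives the linear system (I - Q) h = 1:
  [4/5, -3/10, -1/5, -1/10] . (h_A, h_C, h_D, h_E) = 1
  [-1/10, 9/10, -1/2, -1/10] . (h_A, h_C, h_D, h_E) = 1
  [-1/10, -1/10, 9/10, -3/10] . (h_A, h_C, h_D, h_E) = 1
  [-3/10, -1/10, -3/10, 9/10] . (h_A, h_C, h_D, h_E) = 1

Solving yields:
  h_A = 285/71
  h_C = 545/142
  h_D = 235/71
  h_E = 565/142

Starting state is A, so the expected hitting time is h_A = 285/71.

Answer: 285/71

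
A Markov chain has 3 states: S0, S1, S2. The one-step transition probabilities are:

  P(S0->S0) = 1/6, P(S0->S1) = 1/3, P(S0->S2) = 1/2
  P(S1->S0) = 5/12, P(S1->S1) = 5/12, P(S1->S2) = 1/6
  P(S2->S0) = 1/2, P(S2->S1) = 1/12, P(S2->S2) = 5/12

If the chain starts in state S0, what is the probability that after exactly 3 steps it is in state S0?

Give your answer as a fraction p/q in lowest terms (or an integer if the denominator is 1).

Computing P^3 by repeated multiplication:
P^1 =
  S0: [1/6, 1/3, 1/2]
  S1: [5/12, 5/12, 1/6]
  S2: [1/2, 1/12, 5/12]
P^2 =
  S0: [5/12, 17/72, 25/72]
  S1: [47/144, 47/144, 25/72]
  S2: [47/144, 17/72, 7/16]
P^3 =
  S0: [295/864, 115/432, 113/288]
  S1: [629/1728, 473/1728, 313/864]
  S2: [107/288, 421/1728, 665/1728]

(P^3)[S0 -> S0] = 295/864

Answer: 295/864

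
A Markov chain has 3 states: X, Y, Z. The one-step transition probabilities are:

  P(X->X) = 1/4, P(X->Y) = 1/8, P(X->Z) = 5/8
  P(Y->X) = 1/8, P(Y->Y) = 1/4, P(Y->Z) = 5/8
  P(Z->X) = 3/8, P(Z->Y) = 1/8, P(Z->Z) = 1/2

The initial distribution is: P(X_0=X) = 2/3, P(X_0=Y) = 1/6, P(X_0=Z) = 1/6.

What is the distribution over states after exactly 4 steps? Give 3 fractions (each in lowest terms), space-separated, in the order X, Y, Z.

Propagating the distribution step by step (d_{t+1} = d_t * P):
d_0 = (X=2/3, Y=1/6, Z=1/6)
  d_1[X] = 2/3*1/4 + 1/6*1/8 + 1/6*3/8 = 1/4
  d_1[Y] = 2/3*1/8 + 1/6*1/4 + 1/6*1/8 = 7/48
  d_1[Z] = 2/3*5/8 + 1/6*5/8 + 1/6*1/2 = 29/48
d_1 = (X=1/4, Y=7/48, Z=29/48)
  d_2[X] = 1/4*1/4 + 7/48*1/8 + 29/48*3/8 = 59/192
  d_2[Y] = 1/4*1/8 + 7/48*1/4 + 29/48*1/8 = 55/384
  d_2[Z] = 1/4*5/8 + 7/48*5/8 + 29/48*1/2 = 211/384
d_2 = (X=59/192, Y=55/384, Z=211/384)
  d_3[X] = 59/192*1/4 + 55/384*1/8 + 211/384*3/8 = 77/256
  d_3[Y] = 59/192*1/8 + 55/384*1/4 + 211/384*1/8 = 439/3072
  d_3[Z] = 59/192*5/8 + 55/384*5/8 + 211/384*1/2 = 1709/3072
d_3 = (X=77/256, Y=439/3072, Z=1709/3072)
  d_4[X] = 77/256*1/4 + 439/3072*1/8 + 1709/3072*3/8 = 3707/12288
  d_4[Y] = 77/256*1/8 + 439/3072*1/4 + 1709/3072*1/8 = 3511/24576
  d_4[Z] = 77/256*5/8 + 439/3072*5/8 + 1709/3072*1/2 = 13651/24576
d_4 = (X=3707/12288, Y=3511/24576, Z=13651/24576)

Answer: 3707/12288 3511/24576 13651/24576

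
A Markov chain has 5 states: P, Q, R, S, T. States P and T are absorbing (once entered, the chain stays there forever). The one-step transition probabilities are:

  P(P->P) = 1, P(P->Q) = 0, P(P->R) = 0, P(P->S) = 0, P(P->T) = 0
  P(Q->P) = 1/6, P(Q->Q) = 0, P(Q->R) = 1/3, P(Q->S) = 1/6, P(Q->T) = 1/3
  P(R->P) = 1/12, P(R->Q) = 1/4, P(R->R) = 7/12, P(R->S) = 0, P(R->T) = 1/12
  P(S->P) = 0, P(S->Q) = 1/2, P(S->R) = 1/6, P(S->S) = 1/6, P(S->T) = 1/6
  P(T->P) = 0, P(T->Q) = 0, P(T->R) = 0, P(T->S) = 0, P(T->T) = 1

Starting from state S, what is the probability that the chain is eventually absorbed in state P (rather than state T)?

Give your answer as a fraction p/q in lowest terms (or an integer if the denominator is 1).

Let a_i = P(absorbed in P | start in state i).
Boundary conditions: a_P = 1, a_T = 0.
For each transient state i, a_i = sum_j P(i->j) * a_j:
  a_Q = 1/6*a_P + 0*a_Q + 1/3*a_R + 1/6*a_S + 1/3*a_T
  a_R = 1/12*a_P + 1/4*a_Q + 7/12*a_R + 0*a_S + 1/12*a_T
  a_S = 0*a_P + 1/2*a_Q + 1/6*a_R + 1/6*a_S + 1/6*a_T

Substituting a_P = 1 and a_T = 0, rearrange to (I - Q) a = r where r[i] = P(i -> P):
  [1, -1/3, -1/6] . (a_Q, a_R, a_S) = 1/6
  [-1/4, 5/12, 0] . (a_Q, a_R, a_S) = 1/12
  [-1/2, -1/6, 5/6] . (a_Q, a_R, a_S) = 0

Solving yields:
  a_Q = 6/17
  a_R = 7/17
  a_S = 5/17

Starting state is S, so the absorption probability is a_S = 5/17.

Answer: 5/17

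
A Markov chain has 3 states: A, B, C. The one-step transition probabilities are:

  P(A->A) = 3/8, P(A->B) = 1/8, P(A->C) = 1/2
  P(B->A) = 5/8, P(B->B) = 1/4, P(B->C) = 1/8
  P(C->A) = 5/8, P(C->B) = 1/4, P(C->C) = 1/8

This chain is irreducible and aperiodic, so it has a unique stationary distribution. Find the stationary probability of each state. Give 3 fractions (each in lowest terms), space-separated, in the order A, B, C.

Answer: 1/2 3/16 5/16

Derivation:
The stationary distribution satisfies pi = pi * P, i.e.:
  pi_A = 3/8*pi_A + 5/8*pi_B + 5/8*pi_C
  pi_B = 1/8*pi_A + 1/4*pi_B + 1/4*pi_C
  pi_C = 1/2*pi_A + 1/8*pi_B + 1/8*pi_C
with normalization: pi_A + pi_B + pi_C = 1.

Using the first 2 balance equations plus normalization, the linear system A*pi = b is:
  [-5/8, 5/8, 5/8] . pi = 0
  [1/8, -3/4, 1/4] . pi = 0
  [1, 1, 1] . pi = 1

Solving yields:
  pi_A = 1/2
  pi_B = 3/16
  pi_C = 5/16

Verification (pi * P):
  1/2*3/8 + 3/16*5/8 + 5/16*5/8 = 1/2 = pi_A  (ok)
  1/2*1/8 + 3/16*1/4 + 5/16*1/4 = 3/16 = pi_B  (ok)
  1/2*1/2 + 3/16*1/8 + 5/16*1/8 = 5/16 = pi_C  (ok)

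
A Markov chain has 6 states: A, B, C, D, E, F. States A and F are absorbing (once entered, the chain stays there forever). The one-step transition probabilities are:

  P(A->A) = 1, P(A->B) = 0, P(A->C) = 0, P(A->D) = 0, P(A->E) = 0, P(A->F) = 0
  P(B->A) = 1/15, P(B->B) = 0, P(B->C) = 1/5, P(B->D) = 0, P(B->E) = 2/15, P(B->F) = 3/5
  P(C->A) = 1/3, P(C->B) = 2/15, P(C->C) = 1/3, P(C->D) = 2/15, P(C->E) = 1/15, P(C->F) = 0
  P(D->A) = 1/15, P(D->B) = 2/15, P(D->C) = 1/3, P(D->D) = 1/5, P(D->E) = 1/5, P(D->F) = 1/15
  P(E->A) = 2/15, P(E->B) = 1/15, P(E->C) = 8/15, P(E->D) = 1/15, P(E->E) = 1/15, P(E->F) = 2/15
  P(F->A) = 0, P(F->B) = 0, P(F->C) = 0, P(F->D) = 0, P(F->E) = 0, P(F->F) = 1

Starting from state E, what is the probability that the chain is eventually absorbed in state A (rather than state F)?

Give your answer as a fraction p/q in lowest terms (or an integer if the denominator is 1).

Let a_i = P(absorbed in A | start in state i).
Boundary conditions: a_A = 1, a_F = 0.
For each transient state i, a_i = sum_j P(i->j) * a_j:
  a_B = 1/15*a_A + 0*a_B + 1/5*a_C + 0*a_D + 2/15*a_E + 3/5*a_F
  a_C = 1/3*a_A + 2/15*a_B + 1/3*a_C + 2/15*a_D + 1/15*a_E + 0*a_F
  a_D = 1/15*a_A + 2/15*a_B + 1/3*a_C + 1/5*a_D + 1/5*a_E + 1/15*a_F
  a_E = 2/15*a_A + 1/15*a_B + 8/15*a_C + 1/15*a_D + 1/15*a_E + 2/15*a_F

Substituting a_A = 1 and a_F = 0, rearrange to (I - Q) a = r where r[i] = P(i -> A):
  [1, -1/5, 0, -2/15] . (a_B, a_C, a_D, a_E) = 1/15
  [-2/15, 2/3, -2/15, -1/15] . (a_B, a_C, a_D, a_E) = 1/3
  [-2/15, -1/3, 4/5, -1/5] . (a_B, a_C, a_D, a_E) = 1/15
  [-1/15, -8/15, -1/15, 14/15] . (a_B, a_C, a_D, a_E) = 2/15

Solving yields:
  a_B = 503/1679
  a_C = 1248/1679
  a_D = 1009/1679
  a_E = 1061/1679

Starting state is E, so the absorption probability is a_E = 1061/1679.

Answer: 1061/1679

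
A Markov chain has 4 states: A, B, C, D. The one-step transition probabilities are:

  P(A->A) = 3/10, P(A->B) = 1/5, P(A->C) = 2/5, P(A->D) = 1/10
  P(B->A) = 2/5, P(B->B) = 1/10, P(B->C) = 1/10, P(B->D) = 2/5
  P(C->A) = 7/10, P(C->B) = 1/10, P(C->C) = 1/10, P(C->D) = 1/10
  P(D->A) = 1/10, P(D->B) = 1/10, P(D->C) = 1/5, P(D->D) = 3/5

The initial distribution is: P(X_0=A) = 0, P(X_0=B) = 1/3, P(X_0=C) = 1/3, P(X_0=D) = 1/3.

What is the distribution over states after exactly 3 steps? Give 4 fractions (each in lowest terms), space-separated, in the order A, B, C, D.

Propagating the distribution step by step (d_{t+1} = d_t * P):
d_0 = (A=0, B=1/3, C=1/3, D=1/3)
  d_1[A] = 0*3/10 + 1/3*2/5 + 1/3*7/10 + 1/3*1/10 = 2/5
  d_1[B] = 0*1/5 + 1/3*1/10 + 1/3*1/10 + 1/3*1/10 = 1/10
  d_1[C] = 0*2/5 + 1/3*1/10 + 1/3*1/10 + 1/3*1/5 = 2/15
  d_1[D] = 0*1/10 + 1/3*2/5 + 1/3*1/10 + 1/3*3/5 = 11/30
d_1 = (A=2/5, B=1/10, C=2/15, D=11/30)
  d_2[A] = 2/5*3/10 + 1/10*2/5 + 2/15*7/10 + 11/30*1/10 = 29/100
  d_2[B] = 2/5*1/5 + 1/10*1/10 + 2/15*1/10 + 11/30*1/10 = 7/50
  d_2[C] = 2/5*2/5 + 1/10*1/10 + 2/15*1/10 + 11/30*1/5 = 77/300
  d_2[D] = 2/5*1/10 + 1/10*2/5 + 2/15*1/10 + 11/30*3/5 = 47/150
d_2 = (A=29/100, B=7/50, C=77/300, D=47/150)
  d_3[A] = 29/100*3/10 + 7/50*2/5 + 77/300*7/10 + 47/150*1/10 = 177/500
  d_3[B] = 29/100*1/5 + 7/50*1/10 + 77/300*1/10 + 47/150*1/10 = 129/1000
  d_3[C] = 29/100*2/5 + 7/50*1/10 + 77/300*1/10 + 47/150*1/5 = 131/600
  d_3[D] = 29/100*1/10 + 7/50*2/5 + 77/300*1/10 + 47/150*3/5 = 112/375
d_3 = (A=177/500, B=129/1000, C=131/600, D=112/375)

Answer: 177/500 129/1000 131/600 112/375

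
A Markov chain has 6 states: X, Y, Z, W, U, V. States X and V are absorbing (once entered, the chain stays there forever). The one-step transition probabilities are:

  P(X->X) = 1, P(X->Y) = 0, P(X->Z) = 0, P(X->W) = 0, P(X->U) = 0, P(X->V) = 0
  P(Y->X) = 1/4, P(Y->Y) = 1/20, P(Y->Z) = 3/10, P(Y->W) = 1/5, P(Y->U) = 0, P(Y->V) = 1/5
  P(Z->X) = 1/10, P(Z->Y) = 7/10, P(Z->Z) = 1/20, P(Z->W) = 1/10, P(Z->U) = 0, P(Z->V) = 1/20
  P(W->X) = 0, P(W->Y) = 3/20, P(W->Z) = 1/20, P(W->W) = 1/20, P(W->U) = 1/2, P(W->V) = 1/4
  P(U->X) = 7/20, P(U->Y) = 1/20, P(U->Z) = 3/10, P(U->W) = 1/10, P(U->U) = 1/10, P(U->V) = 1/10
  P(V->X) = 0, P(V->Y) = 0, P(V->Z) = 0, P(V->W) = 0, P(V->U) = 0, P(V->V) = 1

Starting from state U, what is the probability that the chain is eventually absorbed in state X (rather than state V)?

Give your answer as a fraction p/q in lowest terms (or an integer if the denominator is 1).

Answer: 2754/4235

Derivation:
Let a_i = P(absorbed in X | start in state i).
Boundary conditions: a_X = 1, a_V = 0.
For each transient state i, a_i = sum_j P(i->j) * a_j:
  a_Y = 1/4*a_X + 1/20*a_Y + 3/10*a_Z + 1/5*a_W + 0*a_U + 1/5*a_V
  a_Z = 1/10*a_X + 7/10*a_Y + 1/20*a_Z + 1/10*a_W + 0*a_U + 1/20*a_V
  a_W = 0*a_X + 3/20*a_Y + 1/20*a_Z + 1/20*a_W + 1/2*a_U + 1/4*a_V
  a_U = 7/20*a_X + 1/20*a_Y + 3/10*a_Z + 1/10*a_W + 1/10*a_U + 1/10*a_V

Substituting a_X = 1 and a_V = 0, rearrange to (I - Q) a = r where r[i] = P(i -> X):
  [19/20, -3/10, -1/5, 0] . (a_Y, a_Z, a_W, a_U) = 1/4
  [-7/10, 19/20, -1/10, 0] . (a_Y, a_Z, a_W, a_U) = 1/10
  [-3/20, -1/20, 19/20, -1/2] . (a_Y, a_Z, a_W, a_U) = 0
  [-1/20, -3/10, -1/10, 9/10] . (a_Y, a_Z, a_W, a_U) = 7/20

Solving yields:
  a_Y = 613/1155
  a_Z = 6914/12705
  a_W = 5777/12705
  a_U = 2754/4235

Starting state is U, so the absorption probability is a_U = 2754/4235.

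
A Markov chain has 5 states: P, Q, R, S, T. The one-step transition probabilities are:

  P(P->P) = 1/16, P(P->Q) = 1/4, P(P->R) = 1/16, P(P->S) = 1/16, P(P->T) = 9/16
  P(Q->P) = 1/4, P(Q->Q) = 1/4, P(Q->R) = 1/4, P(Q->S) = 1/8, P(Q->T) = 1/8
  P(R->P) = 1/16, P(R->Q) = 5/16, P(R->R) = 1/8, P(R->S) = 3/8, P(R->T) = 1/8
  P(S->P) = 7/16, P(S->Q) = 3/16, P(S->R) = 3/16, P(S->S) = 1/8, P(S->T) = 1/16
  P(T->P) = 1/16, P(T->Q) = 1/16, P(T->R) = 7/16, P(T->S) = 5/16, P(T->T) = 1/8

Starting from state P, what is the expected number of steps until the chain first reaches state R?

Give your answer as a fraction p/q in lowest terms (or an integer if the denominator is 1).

Let h_i = expected steps to first reach R from state i.
Boundary: h_R = 0.
First-step equations for the other states:
  h_P = 1 + 1/16*h_P + 1/4*h_Q + 1/16*h_R + 1/16*h_S + 9/16*h_T
  h_Q = 1 + 1/4*h_P + 1/4*h_Q + 1/4*h_R + 1/8*h_S + 1/8*h_T
  h_S = 1 + 7/16*h_P + 3/16*h_Q + 3/16*h_R + 1/8*h_S + 1/16*h_T
  h_T = 1 + 1/16*h_P + 1/16*h_Q + 7/16*h_R + 5/16*h_S + 1/8*h_T

Substituting h_R = 0 and rearranging gives the linear system (I - Q) h = 1:
  [15/16, -1/4, -1/16, -9/16] . (h_P, h_Q, h_S, h_T) = 1
  [-1/4, 3/4, -1/8, -1/8] . (h_P, h_Q, h_S, h_T) = 1
  [-7/16, -3/16, 7/8, -1/16] . (h_P, h_Q, h_S, h_T) = 1
  [-1/16, -1/16, -5/16, 7/8] . (h_P, h_Q, h_S, h_T) = 1

Solving yields:
  h_P = 7584/1685
  h_Q = 4196/1011
  h_S = 22868/5055
  h_T = 17068/5055

Starting state is P, so the expected hitting time is h_P = 7584/1685.

Answer: 7584/1685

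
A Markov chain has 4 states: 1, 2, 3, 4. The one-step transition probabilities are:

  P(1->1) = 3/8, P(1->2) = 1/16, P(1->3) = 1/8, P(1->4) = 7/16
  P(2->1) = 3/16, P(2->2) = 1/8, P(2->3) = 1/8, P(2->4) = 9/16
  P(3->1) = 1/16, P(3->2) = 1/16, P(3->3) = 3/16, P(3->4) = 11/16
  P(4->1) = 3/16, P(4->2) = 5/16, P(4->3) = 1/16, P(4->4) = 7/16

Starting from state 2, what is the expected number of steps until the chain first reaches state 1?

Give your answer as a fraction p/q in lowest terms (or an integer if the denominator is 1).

Let h_i = expected steps to first reach 1 from state i.
Boundary: h_1 = 0.
First-step equations for the other states:
  h_2 = 1 + 3/16*h_1 + 1/8*h_2 + 1/8*h_3 + 9/16*h_4
  h_3 = 1 + 1/16*h_1 + 1/16*h_2 + 3/16*h_3 + 11/16*h_4
  h_4 = 1 + 3/16*h_1 + 5/16*h_2 + 1/16*h_3 + 7/16*h_4

Substituting h_1 = 0 and rearranging gives the linear system (I - Q) h = 1:
  [7/8, -1/8, -9/16] . (h_2, h_3, h_4) = 1
  [-1/16, 13/16, -11/16] . (h_2, h_3, h_4) = 1
  [-5/16, -1/16, 9/16] . (h_2, h_3, h_4) = 1

Solving yields:
  h_2 = 2176/381
  h_3 = 2464/381
  h_4 = 720/127

Starting state is 2, so the expected hitting time is h_2 = 2176/381.

Answer: 2176/381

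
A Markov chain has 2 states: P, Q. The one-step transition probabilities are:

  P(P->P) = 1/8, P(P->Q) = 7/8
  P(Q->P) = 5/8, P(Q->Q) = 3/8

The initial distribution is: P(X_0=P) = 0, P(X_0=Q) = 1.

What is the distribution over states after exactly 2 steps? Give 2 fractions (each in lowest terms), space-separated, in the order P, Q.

Propagating the distribution step by step (d_{t+1} = d_t * P):
d_0 = (P=0, Q=1)
  d_1[P] = 0*1/8 + 1*5/8 = 5/8
  d_1[Q] = 0*7/8 + 1*3/8 = 3/8
d_1 = (P=5/8, Q=3/8)
  d_2[P] = 5/8*1/8 + 3/8*5/8 = 5/16
  d_2[Q] = 5/8*7/8 + 3/8*3/8 = 11/16
d_2 = (P=5/16, Q=11/16)

Answer: 5/16 11/16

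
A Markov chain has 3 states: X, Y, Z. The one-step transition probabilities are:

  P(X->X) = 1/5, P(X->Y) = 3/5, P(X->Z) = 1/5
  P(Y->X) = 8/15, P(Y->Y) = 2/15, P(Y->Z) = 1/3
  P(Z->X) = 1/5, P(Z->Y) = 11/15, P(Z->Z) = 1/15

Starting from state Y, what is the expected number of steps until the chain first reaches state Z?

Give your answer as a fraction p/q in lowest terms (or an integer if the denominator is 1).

Let h_i = expected steps to first reach Z from state i.
Boundary: h_Z = 0.
First-step equations for the other states:
  h_X = 1 + 1/5*h_X + 3/5*h_Y + 1/5*h_Z
  h_Y = 1 + 8/15*h_X + 2/15*h_Y + 1/3*h_Z

Substituting h_Z = 0 and rearranging gives the linear system (I - Q) h = 1:
  [4/5, -3/5] . (h_X, h_Y) = 1
  [-8/15, 13/15] . (h_X, h_Y) = 1

Solving yields:
  h_X = 55/14
  h_Y = 25/7

Starting state is Y, so the expected hitting time is h_Y = 25/7.

Answer: 25/7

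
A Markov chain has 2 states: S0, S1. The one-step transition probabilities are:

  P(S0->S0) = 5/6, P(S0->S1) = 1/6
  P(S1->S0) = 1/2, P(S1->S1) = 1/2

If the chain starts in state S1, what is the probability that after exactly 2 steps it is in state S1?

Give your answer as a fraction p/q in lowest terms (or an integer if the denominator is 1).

Computing P^2 by repeated multiplication:
P^1 =
  S0: [5/6, 1/6]
  S1: [1/2, 1/2]
P^2 =
  S0: [7/9, 2/9]
  S1: [2/3, 1/3]

(P^2)[S1 -> S1] = 1/3

Answer: 1/3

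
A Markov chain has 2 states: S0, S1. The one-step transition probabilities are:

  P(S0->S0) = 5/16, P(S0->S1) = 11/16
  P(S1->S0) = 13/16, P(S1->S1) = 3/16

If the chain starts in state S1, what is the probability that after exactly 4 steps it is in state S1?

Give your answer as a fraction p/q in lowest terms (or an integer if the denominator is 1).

Computing P^4 by repeated multiplication:
P^1 =
  S0: [5/16, 11/16]
  S1: [13/16, 3/16]
P^2 =
  S0: [21/32, 11/32]
  S1: [13/32, 19/32]
P^3 =
  S0: [31/64, 33/64]
  S1: [39/64, 25/64]
P^4 =
  S0: [73/128, 55/128]
  S1: [65/128, 63/128]

(P^4)[S1 -> S1] = 63/128

Answer: 63/128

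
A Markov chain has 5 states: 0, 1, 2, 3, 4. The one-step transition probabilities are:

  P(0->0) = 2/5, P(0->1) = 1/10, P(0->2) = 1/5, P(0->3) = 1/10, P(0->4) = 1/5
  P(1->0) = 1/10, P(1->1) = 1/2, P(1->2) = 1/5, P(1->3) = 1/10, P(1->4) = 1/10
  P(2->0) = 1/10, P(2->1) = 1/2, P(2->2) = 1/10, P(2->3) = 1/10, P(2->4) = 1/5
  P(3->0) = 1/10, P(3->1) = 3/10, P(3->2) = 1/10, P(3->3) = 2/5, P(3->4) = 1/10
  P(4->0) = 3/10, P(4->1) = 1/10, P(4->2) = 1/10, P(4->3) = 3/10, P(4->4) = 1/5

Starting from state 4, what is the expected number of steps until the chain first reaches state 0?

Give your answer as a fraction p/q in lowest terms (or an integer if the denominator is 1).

Answer: 2740/441

Derivation:
Let h_i = expected steps to first reach 0 from state i.
Boundary: h_0 = 0.
First-step equations for the other states:
  h_1 = 1 + 1/10*h_0 + 1/2*h_1 + 1/5*h_2 + 1/10*h_3 + 1/10*h_4
  h_2 = 1 + 1/10*h_0 + 1/2*h_1 + 1/10*h_2 + 1/10*h_3 + 1/5*h_4
  h_3 = 1 + 1/10*h_0 + 3/10*h_1 + 1/10*h_2 + 2/5*h_3 + 1/10*h_4
  h_4 = 1 + 3/10*h_0 + 1/10*h_1 + 1/10*h_2 + 3/10*h_3 + 1/5*h_4

Substituting h_0 = 0 and rearranging gives the linear system (I - Q) h = 1:
  [1/2, -1/5, -1/10, -1/10] . (h_1, h_2, h_3, h_4) = 1
  [-1/2, 9/10, -1/10, -1/5] . (h_1, h_2, h_3, h_4) = 1
  [-3/10, -1/10, 3/5, -1/10] . (h_1, h_2, h_3, h_4) = 1
  [-1/10, -1/10, -3/10, 4/5] . (h_1, h_2, h_3, h_4) = 1

Solving yields:
  h_1 = 390/49
  h_2 = 3440/441
  h_3 = 3520/441
  h_4 = 2740/441

Starting state is 4, so the expected hitting time is h_4 = 2740/441.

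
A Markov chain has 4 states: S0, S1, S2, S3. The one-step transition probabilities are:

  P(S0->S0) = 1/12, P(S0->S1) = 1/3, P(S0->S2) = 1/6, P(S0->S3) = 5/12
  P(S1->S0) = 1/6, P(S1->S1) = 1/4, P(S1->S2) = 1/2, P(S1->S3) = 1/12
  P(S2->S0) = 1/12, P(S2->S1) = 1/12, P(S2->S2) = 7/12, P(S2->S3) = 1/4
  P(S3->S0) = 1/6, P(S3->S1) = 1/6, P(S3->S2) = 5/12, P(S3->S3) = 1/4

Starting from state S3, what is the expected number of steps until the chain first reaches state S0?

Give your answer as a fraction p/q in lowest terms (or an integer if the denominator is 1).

Let h_i = expected steps to first reach S0 from state i.
Boundary: h_S0 = 0.
First-step equations for the other states:
  h_S1 = 1 + 1/6*h_S0 + 1/4*h_S1 + 1/2*h_S2 + 1/12*h_S3
  h_S2 = 1 + 1/12*h_S0 + 1/12*h_S1 + 7/12*h_S2 + 1/4*h_S3
  h_S3 = 1 + 1/6*h_S0 + 1/6*h_S1 + 5/12*h_S2 + 1/4*h_S3

Substituting h_S0 = 0 and rearranging gives the linear system (I - Q) h = 1:
  [3/4, -1/2, -1/12] . (h_S1, h_S2, h_S3) = 1
  [-1/12, 5/12, -1/4] . (h_S1, h_S2, h_S3) = 1
  [-1/6, -5/12, 3/4] . (h_S1, h_S2, h_S3) = 1

Solving yields:
  h_S1 = 448/55
  h_S2 = 488/55
  h_S3 = 444/55

Starting state is S3, so the expected hitting time is h_S3 = 444/55.

Answer: 444/55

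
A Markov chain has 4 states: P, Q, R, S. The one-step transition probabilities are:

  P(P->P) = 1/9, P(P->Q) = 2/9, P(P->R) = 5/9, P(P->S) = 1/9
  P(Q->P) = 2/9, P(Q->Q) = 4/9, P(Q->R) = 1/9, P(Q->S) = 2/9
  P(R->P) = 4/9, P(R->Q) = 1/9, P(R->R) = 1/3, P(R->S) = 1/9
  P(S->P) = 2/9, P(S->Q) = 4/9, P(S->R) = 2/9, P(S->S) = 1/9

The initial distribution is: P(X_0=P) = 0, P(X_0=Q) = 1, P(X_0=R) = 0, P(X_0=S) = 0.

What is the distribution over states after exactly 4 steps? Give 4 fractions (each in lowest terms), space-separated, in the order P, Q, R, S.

Propagating the distribution step by step (d_{t+1} = d_t * P):
d_0 = (P=0, Q=1, R=0, S=0)
  d_1[P] = 0*1/9 + 1*2/9 + 0*4/9 + 0*2/9 = 2/9
  d_1[Q] = 0*2/9 + 1*4/9 + 0*1/9 + 0*4/9 = 4/9
  d_1[R] = 0*5/9 + 1*1/9 + 0*1/3 + 0*2/9 = 1/9
  d_1[S] = 0*1/9 + 1*2/9 + 0*1/9 + 0*1/9 = 2/9
d_1 = (P=2/9, Q=4/9, R=1/9, S=2/9)
  d_2[P] = 2/9*1/9 + 4/9*2/9 + 1/9*4/9 + 2/9*2/9 = 2/9
  d_2[Q] = 2/9*2/9 + 4/9*4/9 + 1/9*1/9 + 2/9*4/9 = 29/81
  d_2[R] = 2/9*5/9 + 4/9*1/9 + 1/9*1/3 + 2/9*2/9 = 7/27
  d_2[S] = 2/9*1/9 + 4/9*2/9 + 1/9*1/9 + 2/9*1/9 = 13/81
d_2 = (P=2/9, Q=29/81, R=7/27, S=13/81)
  d_3[P] = 2/9*1/9 + 29/81*2/9 + 7/27*4/9 + 13/81*2/9 = 62/243
  d_3[Q] = 2/9*2/9 + 29/81*4/9 + 7/27*1/9 + 13/81*4/9 = 25/81
  d_3[R] = 2/9*5/9 + 29/81*1/9 + 7/27*1/3 + 13/81*2/9 = 208/729
  d_3[S] = 2/9*1/9 + 29/81*2/9 + 7/27*1/9 + 13/81*1/9 = 110/729
d_3 = (P=62/243, Q=25/81, R=208/729, S=110/729)
  d_4[P] = 62/243*1/9 + 25/81*2/9 + 208/729*4/9 + 110/729*2/9 = 1688/6561
  d_4[Q] = 62/243*2/9 + 25/81*4/9 + 208/729*1/9 + 110/729*4/9 = 640/2187
  d_4[R] = 62/243*5/9 + 25/81*1/9 + 208/729*1/3 + 110/729*2/9 = 1999/6561
  d_4[S] = 62/243*1/9 + 25/81*2/9 + 208/729*1/9 + 110/729*1/9 = 106/729
d_4 = (P=1688/6561, Q=640/2187, R=1999/6561, S=106/729)

Answer: 1688/6561 640/2187 1999/6561 106/729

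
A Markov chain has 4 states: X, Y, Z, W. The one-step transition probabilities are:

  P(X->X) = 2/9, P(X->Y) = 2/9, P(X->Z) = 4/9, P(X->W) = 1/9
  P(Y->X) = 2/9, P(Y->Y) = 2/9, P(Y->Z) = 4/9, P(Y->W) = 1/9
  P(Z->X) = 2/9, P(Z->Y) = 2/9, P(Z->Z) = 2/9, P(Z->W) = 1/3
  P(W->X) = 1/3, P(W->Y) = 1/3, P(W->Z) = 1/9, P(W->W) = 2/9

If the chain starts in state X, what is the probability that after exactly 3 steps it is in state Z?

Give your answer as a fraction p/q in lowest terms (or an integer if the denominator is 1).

Answer: 220/729

Derivation:
Computing P^3 by repeated multiplication:
P^1 =
  X: [2/9, 2/9, 4/9, 1/9]
  Y: [2/9, 2/9, 4/9, 1/9]
  Z: [2/9, 2/9, 2/9, 1/3]
  W: [1/3, 1/3, 1/9, 2/9]
P^2 =
  X: [19/81, 19/81, 25/81, 2/9]
  Y: [19/81, 19/81, 25/81, 2/9]
  Z: [7/27, 7/27, 23/81, 16/81]
  W: [20/81, 20/81, 28/81, 13/81]
P^3 =
  X: [20/81, 20/81, 220/729, 149/729]
  Y: [20/81, 20/81, 220/729, 149/729]
  Z: [178/729, 178/729, 230/729, 143/729]
  W: [175/729, 175/729, 229/729, 50/243]

(P^3)[X -> Z] = 220/729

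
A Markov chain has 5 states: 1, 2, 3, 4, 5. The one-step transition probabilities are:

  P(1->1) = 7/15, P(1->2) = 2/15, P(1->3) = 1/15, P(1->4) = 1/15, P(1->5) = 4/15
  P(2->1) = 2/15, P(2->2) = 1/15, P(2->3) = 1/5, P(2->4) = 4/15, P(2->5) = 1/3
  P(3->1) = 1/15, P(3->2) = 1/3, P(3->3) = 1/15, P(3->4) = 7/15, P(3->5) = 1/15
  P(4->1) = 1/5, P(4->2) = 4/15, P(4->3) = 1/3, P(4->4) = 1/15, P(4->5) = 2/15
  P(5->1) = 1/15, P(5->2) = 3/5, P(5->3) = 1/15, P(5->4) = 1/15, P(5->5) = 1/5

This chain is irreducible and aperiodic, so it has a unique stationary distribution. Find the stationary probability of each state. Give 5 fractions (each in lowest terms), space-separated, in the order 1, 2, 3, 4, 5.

Answer: 2896/15963 1439/5321 2411/15963 964/5321 1149/5321

Derivation:
The stationary distribution satisfies pi = pi * P, i.e.:
  pi_1 = 7/15*pi_1 + 2/15*pi_2 + 1/15*pi_3 + 1/5*pi_4 + 1/15*pi_5
  pi_2 = 2/15*pi_1 + 1/15*pi_2 + 1/3*pi_3 + 4/15*pi_4 + 3/5*pi_5
  pi_3 = 1/15*pi_1 + 1/5*pi_2 + 1/15*pi_3 + 1/3*pi_4 + 1/15*pi_5
  pi_4 = 1/15*pi_1 + 4/15*pi_2 + 7/15*pi_3 + 1/15*pi_4 + 1/15*pi_5
  pi_5 = 4/15*pi_1 + 1/3*pi_2 + 1/15*pi_3 + 2/15*pi_4 + 1/5*pi_5
with normalization: pi_1 + pi_2 + pi_3 + pi_4 + pi_5 = 1.

Using the first 4 balance equations plus normalization, the linear system A*pi = b is:
  [-8/15, 2/15, 1/15, 1/5, 1/15] . pi = 0
  [2/15, -14/15, 1/3, 4/15, 3/5] . pi = 0
  [1/15, 1/5, -14/15, 1/3, 1/15] . pi = 0
  [1/15, 4/15, 7/15, -14/15, 1/15] . pi = 0
  [1, 1, 1, 1, 1] . pi = 1

Solving yields:
  pi_1 = 2896/15963
  pi_2 = 1439/5321
  pi_3 = 2411/15963
  pi_4 = 964/5321
  pi_5 = 1149/5321

Verification (pi * P):
  2896/15963*7/15 + 1439/5321*2/15 + 2411/15963*1/15 + 964/5321*1/5 + 1149/5321*1/15 = 2896/15963 = pi_1  (ok)
  2896/15963*2/15 + 1439/5321*1/15 + 2411/15963*1/3 + 964/5321*4/15 + 1149/5321*3/5 = 1439/5321 = pi_2  (ok)
  2896/15963*1/15 + 1439/5321*1/5 + 2411/15963*1/15 + 964/5321*1/3 + 1149/5321*1/15 = 2411/15963 = pi_3  (ok)
  2896/15963*1/15 + 1439/5321*4/15 + 2411/15963*7/15 + 964/5321*1/15 + 1149/5321*1/15 = 964/5321 = pi_4  (ok)
  2896/15963*4/15 + 1439/5321*1/3 + 2411/15963*1/15 + 964/5321*2/15 + 1149/5321*1/5 = 1149/5321 = pi_5  (ok)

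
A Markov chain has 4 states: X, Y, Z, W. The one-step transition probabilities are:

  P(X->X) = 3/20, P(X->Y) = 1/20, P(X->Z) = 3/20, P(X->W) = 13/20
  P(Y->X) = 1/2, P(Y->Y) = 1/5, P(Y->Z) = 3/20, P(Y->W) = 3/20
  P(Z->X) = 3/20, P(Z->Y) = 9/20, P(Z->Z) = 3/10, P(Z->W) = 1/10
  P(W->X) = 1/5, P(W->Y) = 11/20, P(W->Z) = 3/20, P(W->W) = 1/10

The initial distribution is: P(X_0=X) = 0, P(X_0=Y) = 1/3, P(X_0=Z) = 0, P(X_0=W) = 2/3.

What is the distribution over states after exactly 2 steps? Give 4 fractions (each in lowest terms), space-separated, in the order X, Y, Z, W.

Propagating the distribution step by step (d_{t+1} = d_t * P):
d_0 = (X=0, Y=1/3, Z=0, W=2/3)
  d_1[X] = 0*3/20 + 1/3*1/2 + 0*3/20 + 2/3*1/5 = 3/10
  d_1[Y] = 0*1/20 + 1/3*1/5 + 0*9/20 + 2/3*11/20 = 13/30
  d_1[Z] = 0*3/20 + 1/3*3/20 + 0*3/10 + 2/3*3/20 = 3/20
  d_1[W] = 0*13/20 + 1/3*3/20 + 0*1/10 + 2/3*1/10 = 7/60
d_1 = (X=3/10, Y=13/30, Z=3/20, W=7/60)
  d_2[X] = 3/10*3/20 + 13/30*1/2 + 3/20*3/20 + 7/60*1/5 = 123/400
  d_2[Y] = 3/10*1/20 + 13/30*1/5 + 3/20*9/20 + 7/60*11/20 = 7/30
  d_2[Z] = 3/10*3/20 + 13/30*3/20 + 3/20*3/10 + 7/60*3/20 = 69/400
  d_2[W] = 3/10*13/20 + 13/30*3/20 + 3/20*1/10 + 7/60*1/10 = 43/150
d_2 = (X=123/400, Y=7/30, Z=69/400, W=43/150)

Answer: 123/400 7/30 69/400 43/150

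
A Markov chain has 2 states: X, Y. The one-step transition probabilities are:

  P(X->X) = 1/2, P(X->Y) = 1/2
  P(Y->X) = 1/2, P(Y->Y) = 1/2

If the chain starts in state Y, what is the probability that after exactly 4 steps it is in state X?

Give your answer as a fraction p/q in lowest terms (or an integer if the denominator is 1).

Answer: 1/2

Derivation:
Computing P^4 by repeated multiplication:
P^1 =
  X: [1/2, 1/2]
  Y: [1/2, 1/2]
P^2 =
  X: [1/2, 1/2]
  Y: [1/2, 1/2]
P^3 =
  X: [1/2, 1/2]
  Y: [1/2, 1/2]
P^4 =
  X: [1/2, 1/2]
  Y: [1/2, 1/2]

(P^4)[Y -> X] = 1/2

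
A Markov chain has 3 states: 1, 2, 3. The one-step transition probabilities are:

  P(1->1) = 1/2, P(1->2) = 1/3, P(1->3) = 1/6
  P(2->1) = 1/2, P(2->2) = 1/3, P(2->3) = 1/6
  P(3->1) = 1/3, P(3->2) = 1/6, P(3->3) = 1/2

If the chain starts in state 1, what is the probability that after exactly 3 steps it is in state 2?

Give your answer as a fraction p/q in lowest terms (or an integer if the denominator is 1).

Answer: 8/27

Derivation:
Computing P^3 by repeated multiplication:
P^1 =
  1: [1/2, 1/3, 1/6]
  2: [1/2, 1/3, 1/6]
  3: [1/3, 1/6, 1/2]
P^2 =
  1: [17/36, 11/36, 2/9]
  2: [17/36, 11/36, 2/9]
  3: [5/12, 1/4, 1/3]
P^3 =
  1: [25/54, 8/27, 13/54]
  2: [25/54, 8/27, 13/54]
  3: [4/9, 5/18, 5/18]

(P^3)[1 -> 2] = 8/27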